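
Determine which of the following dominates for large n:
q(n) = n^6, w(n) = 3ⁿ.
Comparing growth rates:
Growth-rate hierarchy: log n ≺ any polynomial ≺ any exponential cⁿ (c>1) ≺ n! ≺ nⁿ.
exponential base 3 dominates polynomial degree 6 asymptotically.

w(n) grows faster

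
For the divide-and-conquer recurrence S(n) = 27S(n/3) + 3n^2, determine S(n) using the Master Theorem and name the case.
Master Theorem template: S(n) = a·S(n/b) + f(n).
Here: a=27, b=3, f(n)=3n^2
Compute log_b(a) = log_3(27) = 3.
f(n) = 3n^2 = O(n^(3-ε)) with ε = 1. Case 1: S(n) = Θ(n^log_b(a)) = Θ(n^3).

Case 1: S(n) = Θ(n^3)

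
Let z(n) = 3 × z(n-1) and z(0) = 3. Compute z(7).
Computing step by step:
z(0) = 3
z(1) = 3 × 3 = 9
z(2) = 3 × 9 = 27
z(3) = 3 × 27 = 81
z(4) = 3 × 81 = 243
z(5) = 3 × 243 = 729
z(6) = 3 × 729 = 2187
z(7) = 3 × 2187 = 6561

6561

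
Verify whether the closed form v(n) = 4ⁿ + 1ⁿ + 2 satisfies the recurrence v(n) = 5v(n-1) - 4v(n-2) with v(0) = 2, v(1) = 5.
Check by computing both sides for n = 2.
From the recurrence with v(0) = 2, v(1) = 5:
  v(0) = 2, v(1) = 5, v(2) = 17
  so the recurrence gives v(2) = 17.
From the proposed closed form v(n) = 4ⁿ + 1ⁿ + 2:
  v(2) = 19.
The recurrence gives 17 but the closed form gives 19, so the closed form does not satisfy the recurrence.

No, the closed form is incorrect.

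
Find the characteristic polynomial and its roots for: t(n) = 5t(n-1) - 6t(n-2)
Substitute t(n) = rⁿ and divide through by rⁿ⁻²: r² - 5r + 6 = 0
Factor: (r - 2)(r - 3) = 0, so r = 2, 3.
General solution: t(n) = A·2ⁿ + B·3ⁿ

Characteristic: r² - 5r + 6 = 0, Roots: r = 2, 3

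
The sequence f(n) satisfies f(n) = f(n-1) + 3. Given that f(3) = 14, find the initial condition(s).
f(3) = f(0) + 3·3, so f(0) = 14 - 9 = 5.

f(0) = 5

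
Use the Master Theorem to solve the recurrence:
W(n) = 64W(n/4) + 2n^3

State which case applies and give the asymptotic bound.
Master Theorem template: W(n) = a·W(n/b) + f(n).
Here: a=64, b=4, f(n)=2n^3
Compute log_b(a) = log_4(64) = 3.
f(n) = 2n^3 = Θ(n^3). Case 2: W(n) = Θ(n^3 log n).

Case 2: W(n) = Θ(n^3 log n)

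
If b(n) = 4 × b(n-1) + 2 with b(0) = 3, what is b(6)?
Computing step by step:
b(0) = 3
b(1) = 4 × 3 + 2 = 14
b(2) = 4 × 14 + 2 = 58
b(3) = 4 × 58 + 2 = 234
b(4) = 4 × 234 + 2 = 938
b(5) = 4 × 938 + 2 = 3754
b(6) = 4 × 3754 + 2 = 15018

15018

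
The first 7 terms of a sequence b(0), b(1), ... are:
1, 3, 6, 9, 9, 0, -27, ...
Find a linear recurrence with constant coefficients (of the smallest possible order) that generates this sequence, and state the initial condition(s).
Look for the lowest-order linear relation among consecutive terms.
Observation: b(n) - 3·b(n-1) - (-3)·b(n-2) = 0 holds for the shown terms, and no order-1 relation b(n) = α·b(n-1) + β fits.
Check at n=3: 3·6 + (-3)·3 = 9. ✓

b(n) = 3b(n-1) - 3b(n-2), b(0) = 1, b(1) = 3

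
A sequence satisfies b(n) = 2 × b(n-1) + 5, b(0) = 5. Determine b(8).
Computing step by step:
b(0) = 5
b(1) = 2 × 5 + 5 = 15
b(2) = 2 × 15 + 5 = 35
b(3) = 2 × 35 + 5 = 75
b(4) = 2 × 75 + 5 = 155
b(5) = 2 × 155 + 5 = 315
b(6) = 2 × 315 + 5 = 635
b(7) = 2 × 635 + 5 = 1275
b(8) = 2 × 1275 + 5 = 2555

2555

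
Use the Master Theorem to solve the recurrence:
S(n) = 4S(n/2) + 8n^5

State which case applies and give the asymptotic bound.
Master Theorem template: S(n) = a·S(n/b) + f(n).
Here: a=4, b=2, f(n)=8n^5
Compute log_b(a) = log_2(4) = 2.
f(n) = 8n^5 = Ω(n^(2+ε)) with ε = 3, and the regularity condition holds (a·f(n/b) = (a/b^5)·f(n) with a/b^5 = 2^-3 < 1). Case 3: S(n) = Θ(f(n)) = Θ(n^5).

Case 3: S(n) = Θ(n^5)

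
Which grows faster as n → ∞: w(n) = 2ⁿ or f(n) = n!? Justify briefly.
Comparing growth rates:
Growth-rate hierarchy: log n ≺ any polynomial ≺ any exponential cⁿ (c>1) ≺ n! ≺ nⁿ.
factorial dominates exponential base 2 asymptotically.

f(n) grows faster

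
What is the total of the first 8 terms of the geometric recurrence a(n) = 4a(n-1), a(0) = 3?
Computing the sequence terms: 3, 12, 48, 192, 768, 3072, 12288, 49152
Adding these values together:

65535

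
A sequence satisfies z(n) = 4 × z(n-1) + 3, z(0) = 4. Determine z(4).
Computing step by step:
z(0) = 4
z(1) = 4 × 4 + 3 = 19
z(2) = 4 × 19 + 3 = 79
z(3) = 4 × 79 + 3 = 319
z(4) = 4 × 319 + 3 = 1279

1279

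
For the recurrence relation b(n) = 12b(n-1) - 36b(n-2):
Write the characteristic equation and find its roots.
Substitute b(n) = rⁿ and divide through by rⁿ⁻²: r² - 12r + 36 = 0
Factor: (r - 6)² = 0, so r = 6 (double root).
General solution: b(n) = (A + Bn)·6ⁿ

Characteristic: r² - 12r + 36 = 0, Roots: r = 6 (double root)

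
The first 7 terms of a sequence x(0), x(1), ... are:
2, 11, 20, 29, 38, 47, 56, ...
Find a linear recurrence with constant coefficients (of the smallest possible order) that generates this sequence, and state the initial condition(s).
Look for the lowest-order linear relation among consecutive terms.
Observation: consecutive differences are constant (= 9).
Check at n=2: 1·11 + 9 = 20. ✓

x(n) = x(n-1) + 9, x(0) = 2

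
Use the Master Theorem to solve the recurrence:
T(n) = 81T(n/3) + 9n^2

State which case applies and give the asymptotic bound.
Master Theorem template: T(n) = a·T(n/b) + f(n).
Here: a=81, b=3, f(n)=9n^2
Compute log_b(a) = log_3(81) = 4.
f(n) = 9n^2 = O(n^(4-ε)) with ε = 2. Case 1: T(n) = Θ(n^log_b(a)) = Θ(n^4).

Case 1: T(n) = Θ(n^4)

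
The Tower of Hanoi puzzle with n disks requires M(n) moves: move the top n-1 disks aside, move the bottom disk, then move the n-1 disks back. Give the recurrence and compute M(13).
Moving n disks = move the top n-1 disks aside (M(n-1) moves) + move the largest disk (1 move) + move the n-1 disks back on top (M(n-1) moves), so M(n) = 2M(n-1) + 1, with M(1) = 1 (a single disk takes one move).
First terms: 1, 3, 7, 15, 31, 63, … — each is one less than a power of 2. Indeed M(n) + 1 = 2(M(n-1) + 1) with M(1) + 1 = 2, so M(n) + 1 = 2ⁿ and M(n) = 2ⁿ - 1.
Hence M(13) = 2^13 - 1 = 8192 - 1 = 8191.

M(n) = 2M(n-1) + 1, M(1) = 1; M(13) = 8191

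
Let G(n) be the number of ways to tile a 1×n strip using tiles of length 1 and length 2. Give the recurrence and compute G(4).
Condition on the last tile: it has length 1 (leaving a 1×(n-1) strip) or length 2 (leaving a 1×(n-2) strip), so G(n) = G(n-1) + G(n-2) (order-2 linear recurrence).
For 0 ≤ i < 2 only unit tiles fit, so G(i) = 1.
Iterating the recurrence: G(2) = 2, G(3) = 3, G(4) = 5.

G(n) = G(n-1) + G(n-2), with G(i) = 1 for 0 ≤ i < 2; G(4) = 5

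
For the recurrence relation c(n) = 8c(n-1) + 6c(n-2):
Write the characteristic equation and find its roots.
Substitute c(n) = rⁿ and divide through by rⁿ⁻²: r² - 8r - 6 = 0
Discriminant: 8² + 4·6 = 88, not a perfect square, so by the quadratic formula r = (8 ± √88)/2.
General solution: c(n) = A·r₁ⁿ + B·r₂ⁿ where r₁,r₂ = (8 ± √88)/2

Characteristic: r² - 8r - 6 = 0, Roots: r = (8 ± √88)/2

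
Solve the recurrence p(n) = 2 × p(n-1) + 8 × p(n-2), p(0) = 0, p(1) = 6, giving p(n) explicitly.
Recurrence: p(n) = 2 × p(n-1) + 8 × p(n-2), initial: p(0) = 0, p(1) = 6.
Characteristic equation: r² - 2r - 8 = 0, which factors as (r - 4)(r + 2) = 0, so r = 4, -2. General solution p(n) = A·4ⁿ + B·(-2)ⁿ. From p(0) = 0: A + B = 0. From p(1) = 6: 4A - 2B = 6. Solving gives A = 1, B = -1.

p(n) = 4ⁿ - (-2)ⁿ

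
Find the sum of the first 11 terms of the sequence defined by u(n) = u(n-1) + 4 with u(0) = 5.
Computing the sequence terms: 5, 9, 13, 17, 21, 25, 29, 33, 37, 41, 45
Adding these values together:

275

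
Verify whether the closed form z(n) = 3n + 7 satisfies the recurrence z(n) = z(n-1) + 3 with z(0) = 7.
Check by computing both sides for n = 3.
From the recurrence with z(0) = 7:
  z(0) = 7, z(1) = 10, z(2) = 13, z(3) = 16
  so the recurrence gives z(3) = 16.
From the proposed closed form z(n) = 3n + 7:
  z(3) = 16.
Both sides give 16 at n = 3, and the initial condition(s) match, so the closed form is consistent.

Yes, the closed form is correct.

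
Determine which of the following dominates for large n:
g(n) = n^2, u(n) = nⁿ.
Comparing growth rates:
Growth-rate hierarchy: log n ≺ any polynomial ≺ any exponential cⁿ (c>1) ≺ n! ≺ nⁿ.
super-exponential nⁿ dominates polynomial degree 2 asymptotically.

u(n) grows faster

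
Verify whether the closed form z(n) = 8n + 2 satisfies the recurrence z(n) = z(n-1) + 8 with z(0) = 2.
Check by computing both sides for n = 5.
From the recurrence with z(0) = 2:
  z(0) = 2, z(1) = 10, z(2) = 18, z(3) = 26, z(4) = 34, z(5) = 42
  so the recurrence gives z(5) = 42.
From the proposed closed form z(n) = 8n + 2:
  z(5) = 42.
Both sides give 42 at n = 5, and the initial condition(s) match, so the closed form is consistent.

Yes, the closed form is correct.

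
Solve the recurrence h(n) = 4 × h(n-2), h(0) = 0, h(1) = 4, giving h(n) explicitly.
Recurrence: h(n) = 4 × h(n-2), initial: h(0) = 0, h(1) = 4.
Characteristic equation: r² - 4 = 0, which factors as (r - 2)(r + 2) = 0, so r = 2, -2. General solution h(n) = A·2ⁿ + B·(-2)ⁿ. From h(0) = 0: A + B = 0. From h(1) = 4: 2A - 2B = 4. Solving gives A = 1, B = -1.

h(n) = 2ⁿ - (-2)ⁿ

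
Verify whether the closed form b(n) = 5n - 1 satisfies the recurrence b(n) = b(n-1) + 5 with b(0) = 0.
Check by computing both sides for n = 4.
From the recurrence with b(0) = 0:
  b(0) = 0, b(1) = 5, b(2) = 10, b(3) = 15, b(4) = 20
  so the recurrence gives b(4) = 20.
From the proposed closed form b(n) = 5n - 1:
  b(4) = 19.
The recurrence gives 20 but the closed form gives 19, so the closed form does not satisfy the recurrence.

No, the closed form is incorrect.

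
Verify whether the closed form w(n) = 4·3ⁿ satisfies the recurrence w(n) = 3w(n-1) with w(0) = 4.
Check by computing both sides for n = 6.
From the recurrence with w(0) = 4:
  w(0) = 4, w(1) = 12, w(2) = 36, w(3) = 108, w(4) = 324, w(5) = 972, w(6) = 2916
  so the recurrence gives w(6) = 2916.
From the proposed closed form w(n) = 4·3ⁿ:
  w(6) = 2916.
Both sides give 2916 at n = 6, and the initial condition(s) match, so the closed form is consistent.

Yes, the closed form is correct.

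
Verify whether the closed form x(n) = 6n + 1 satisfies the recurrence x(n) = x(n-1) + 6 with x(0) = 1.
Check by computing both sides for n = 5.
From the recurrence with x(0) = 1:
  x(0) = 1, x(1) = 7, x(2) = 13, x(3) = 19, x(4) = 25, x(5) = 31
  so the recurrence gives x(5) = 31.
From the proposed closed form x(n) = 6n + 1:
  x(5) = 31.
Both sides give 31 at n = 5, and the initial condition(s) match, so the closed form is consistent.

Yes, the closed form is correct.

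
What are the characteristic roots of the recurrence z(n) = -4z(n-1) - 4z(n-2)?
Substitute z(n) = rⁿ and divide through by rⁿ⁻²: r² + 4r + 4 = 0
Factor: (r + 2)² = 0, so r = -2 (double root).
General solution: z(n) = (A + Bn)·(-2)ⁿ

Characteristic: r² + 4r + 4 = 0, Roots: r = -2 (double root)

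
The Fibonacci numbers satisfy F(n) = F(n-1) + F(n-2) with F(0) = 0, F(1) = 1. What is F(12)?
Computing the sequence terms:
0, 1, 1, 2, 3, 5, 8, 13, 21, 34, 55, 89, 144

144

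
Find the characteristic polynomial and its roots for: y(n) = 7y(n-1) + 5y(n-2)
Substitute y(n) = rⁿ and divide through by rⁿ⁻²: r² - 7r - 5 = 0
Discriminant: 7² + 4·5 = 69, not a perfect square, so by the quadratic formula r = (7 ± √69)/2.
General solution: y(n) = A·r₁ⁿ + B·r₂ⁿ where r₁,r₂ = (7 ± √69)/2

Characteristic: r² - 7r - 5 = 0, Roots: r = (7 ± √69)/2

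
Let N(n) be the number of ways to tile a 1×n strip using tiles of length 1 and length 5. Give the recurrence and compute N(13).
Condition on the last tile: it has length 1 (leaving a 1×(n-1) strip) or length 5 (leaving a 1×(n-5) strip), so N(n) = N(n-1) + N(n-5) (order-5 linear recurrence).
For 0 ≤ i < 5 only unit tiles fit, so N(i) = 1.
Iterating the recurrence: N(5) = 2, N(6) = 3, N(7) = 4, N(8) = 5, N(9) = 6, N(10) = 8, N(11) = 11, N(12) = 15, N(13) = 20.

N(n) = N(n-1) + N(n-5), with N(i) = 1 for 0 ≤ i < 5; N(13) = 20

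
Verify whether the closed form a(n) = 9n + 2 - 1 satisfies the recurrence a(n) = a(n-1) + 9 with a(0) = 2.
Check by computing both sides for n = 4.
From the recurrence with a(0) = 2:
  a(0) = 2, a(1) = 11, a(2) = 20, a(3) = 29, a(4) = 38
  so the recurrence gives a(4) = 38.
From the proposed closed form a(n) = 9n + 2 - 1:
  a(4) = 37.
The recurrence gives 38 but the closed form gives 37, so the closed form does not satisfy the recurrence.

No, the closed form is incorrect.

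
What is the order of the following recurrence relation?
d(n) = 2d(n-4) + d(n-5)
The order is the largest lag k for which d(n-k) appears. Here the deepest term is d(n-5), so the order is 5.

Order 5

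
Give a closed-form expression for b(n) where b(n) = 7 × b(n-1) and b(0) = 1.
Recurrence: b(n) = 7 × b(n-1), initial: b(0) = 1.
Each term is 7 times the previous, so this is geometric with ratio 7. After n steps: b(n) = b(0)·7ⁿ = 7ⁿ.

b(n) = 7ⁿ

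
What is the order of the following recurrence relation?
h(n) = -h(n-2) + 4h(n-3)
The order is the largest lag k for which h(n-k) appears. Here the deepest term is h(n-3), so the order is 3.

Order 3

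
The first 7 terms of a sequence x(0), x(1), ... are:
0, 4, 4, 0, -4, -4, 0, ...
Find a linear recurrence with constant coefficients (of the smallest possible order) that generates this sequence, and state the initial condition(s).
Look for the lowest-order linear relation among consecutive terms.
Observation: x(n) - 1·x(n-1) - (-1)·x(n-2) = 0 holds for the shown terms, and no order-1 relation x(n) = α·x(n-1) + β fits.
Check at n=3: 1·4 + (-1)·4 = 0. ✓

x(n) = x(n-1) - x(n-2), x(0) = 0, x(1) = 4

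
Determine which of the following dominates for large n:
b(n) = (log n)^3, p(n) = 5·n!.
Comparing growth rates:
Growth-rate hierarchy: log n ≺ any polynomial ≺ any exponential cⁿ (c>1) ≺ n! ≺ nⁿ.
factorial dominates polylogarithmic (log n)^3 asymptotically.

p(n) grows faster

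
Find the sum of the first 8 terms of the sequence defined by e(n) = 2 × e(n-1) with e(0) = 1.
Computing the sequence terms: 1, 2, 4, 8, 16, 32, 64, 128
Adding these values together:

255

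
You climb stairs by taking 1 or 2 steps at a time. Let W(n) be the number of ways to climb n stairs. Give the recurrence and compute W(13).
Condition on the size of the last step (1 to 2): before it there were n-1, …, n-2 stairs climbed, and these cases are disjoint, so W(n) = W(n-1) + W(n-2) (Fibonacci-type sequence).
Initial conditions by direct count (compositions of i into parts ≤ 2): W(1) = 1; W(2) = 2.
Iterating the recurrence: W(3) = 3, W(4) = 5, W(5) = 8, W(6) = 13, W(7) = 21, W(8) = 34, W(9) = 55, W(10) = 89, W(11) = 144, W(12) = 233, W(13) = 377.

W(n) = W(n-1) + W(n-2), W(1) = 1, W(2) = 2; W(13) = 377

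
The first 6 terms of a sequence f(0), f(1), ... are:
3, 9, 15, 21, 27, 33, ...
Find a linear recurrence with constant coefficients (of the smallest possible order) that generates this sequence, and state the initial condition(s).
Look for the lowest-order linear relation among consecutive terms.
Observation: consecutive differences are constant (= 6).
Check at n=2: 1·9 + 6 = 15. ✓

f(n) = f(n-1) + 6, f(0) = 3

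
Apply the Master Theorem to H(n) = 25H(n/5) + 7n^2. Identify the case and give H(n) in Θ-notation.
Master Theorem template: H(n) = a·H(n/b) + f(n).
Here: a=25, b=5, f(n)=7n^2
Compute log_b(a) = log_5(25) = 2.
f(n) = 7n^2 = Θ(n^2). Case 2: H(n) = Θ(n^2 log n).

Case 2: H(n) = Θ(n^2 log n)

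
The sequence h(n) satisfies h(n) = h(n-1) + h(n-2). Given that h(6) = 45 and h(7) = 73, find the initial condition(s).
Work backwards using h(k) = h(k+2) - h(k+1):
h(5) = h(7) - h(6) = 73 - 45 = 28
h(4) = h(6) - h(5) = 45 - 28 = 17
h(3) = h(5) - h(4) = 28 - 17 = 11
h(2) = h(4) - h(3) = 17 - 11 = 6
h(1) = h(3) - h(2) = 11 - 6 = 5
h(0) = h(2) - h(1) = 6 - 5 = 1

h(0) = 1, h(1) = 5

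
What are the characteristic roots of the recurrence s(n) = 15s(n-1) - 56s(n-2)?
Substitute s(n) = rⁿ and divide through by rⁿ⁻²: r² - 15r + 56 = 0
Factor: (r - 7)(r - 8) = 0, so r = 7, 8.
General solution: s(n) = A·7ⁿ + B·8ⁿ

Characteristic: r² - 15r + 56 = 0, Roots: r = 7, 8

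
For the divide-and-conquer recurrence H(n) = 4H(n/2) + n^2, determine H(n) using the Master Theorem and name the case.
Master Theorem template: H(n) = a·H(n/b) + f(n).
Here: a=4, b=2, f(n)=n^2
Compute log_b(a) = log_2(4) = 2.
f(n) = n^2 = Θ(n^2). Case 2: H(n) = Θ(n^2 log n).

Case 2: H(n) = Θ(n^2 log n)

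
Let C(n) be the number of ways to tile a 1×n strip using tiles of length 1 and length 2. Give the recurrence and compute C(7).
Condition on the last tile: it has length 1 (leaving a 1×(n-1) strip) or length 2 (leaving a 1×(n-2) strip), so C(n) = C(n-1) + C(n-2) (order-2 linear recurrence).
For 0 ≤ i < 2 only unit tiles fit, so C(i) = 1.
Iterating the recurrence: C(2) = 2, C(3) = 3, C(4) = 5, C(5) = 8, C(6) = 13, C(7) = 21.

C(n) = C(n-1) + C(n-2), with C(i) = 1 for 0 ≤ i < 2; C(7) = 21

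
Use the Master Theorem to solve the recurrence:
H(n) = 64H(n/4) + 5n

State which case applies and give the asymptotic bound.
Master Theorem template: H(n) = a·H(n/b) + f(n).
Here: a=64, b=4, f(n)=5n
Compute log_b(a) = log_4(64) = 3.
f(n) = 5n = O(n^(3-ε)) with ε = 2. Case 1: H(n) = Θ(n^log_b(a)) = Θ(n^3).

Case 1: H(n) = Θ(n^3)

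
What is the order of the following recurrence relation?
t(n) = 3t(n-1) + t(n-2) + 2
The order is the largest lag k for which t(n-k) appears. Here the deepest term is t(n-2) (the 2 term is non-homogeneous and does not affect the order), so the order is 2.

Order 2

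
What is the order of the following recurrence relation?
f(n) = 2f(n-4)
The order is the largest lag k for which f(n-k) appears. Here the deepest term is f(n-4), so the order is 4.

Order 4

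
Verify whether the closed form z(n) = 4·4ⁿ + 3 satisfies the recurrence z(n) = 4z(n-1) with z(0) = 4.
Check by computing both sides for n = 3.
From the recurrence with z(0) = 4:
  z(0) = 4, z(1) = 16, z(2) = 64, z(3) = 256
  so the recurrence gives z(3) = 256.
From the proposed closed form z(n) = 4·4ⁿ + 3:
  z(3) = 259.
The recurrence gives 256 but the closed form gives 259, so the closed form does not satisfy the recurrence.

No, the closed form is incorrect.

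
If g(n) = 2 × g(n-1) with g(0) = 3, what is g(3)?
Computing step by step:
g(0) = 3
g(1) = 2 × 3 = 6
g(2) = 2 × 6 = 12
g(3) = 2 × 12 = 24

24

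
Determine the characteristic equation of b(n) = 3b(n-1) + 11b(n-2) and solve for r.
Substitute b(n) = rⁿ and divide through by rⁿ⁻²: r² - 3r - 11 = 0
Discriminant: 3² + 4·11 = 53, not a perfect square, so by the quadratic formula r = (3 ± √53)/2.
General solution: b(n) = A·r₁ⁿ + B·r₂ⁿ where r₁,r₂ = (3 ± √53)/2

Characteristic: r² - 3r - 11 = 0, Roots: r = (3 ± √53)/2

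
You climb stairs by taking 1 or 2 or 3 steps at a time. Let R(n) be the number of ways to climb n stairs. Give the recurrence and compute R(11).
Condition on the size of the last step (1 to 3): before it there were n-1, …, n-3 stairs climbed, and these cases are disjoint, so R(n) = R(n-1) + R(n-2) + R(n-3) (order-3 linear recurrence).
Initial conditions by direct count (compositions of i into parts ≤ 3): R(1) = 1; R(2) = 2; R(3) = 4.
Iterating the recurrence: R(4) = 7, R(5) = 13, R(6) = 24, R(7) = 44, R(8) = 81, R(9) = 149, R(10) = 274, R(11) = 504.

R(n) = R(n-1) + R(n-2) + R(n-3), R(1) = 1, R(2) = 2, R(3) = 4; R(11) = 504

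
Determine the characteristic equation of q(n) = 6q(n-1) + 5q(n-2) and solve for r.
Substitute q(n) = rⁿ and divide through by rⁿ⁻²: r² - 6r - 5 = 0
Discriminant: 6² + 4·5 = 56, not a perfect square, so by the quadratic formula r = (6 ± √56)/2.
General solution: q(n) = A·r₁ⁿ + B·r₂ⁿ where r₁,r₂ = (6 ± √56)/2

Characteristic: r² - 6r - 5 = 0, Roots: r = (6 ± √56)/2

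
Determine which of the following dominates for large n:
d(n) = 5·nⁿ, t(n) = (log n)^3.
Comparing growth rates:
Growth-rate hierarchy: log n ≺ any polynomial ≺ any exponential cⁿ (c>1) ≺ n! ≺ nⁿ.
super-exponential nⁿ dominates polylogarithmic (log n)^3 asymptotically.

d(n) grows faster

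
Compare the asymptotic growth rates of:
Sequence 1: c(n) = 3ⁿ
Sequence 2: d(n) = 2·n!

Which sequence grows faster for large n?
Comparing growth rates:
Growth-rate hierarchy: log n ≺ any polynomial ≺ any exponential cⁿ (c>1) ≺ n! ≺ nⁿ.
factorial dominates exponential base 3 asymptotically.

d(n) grows faster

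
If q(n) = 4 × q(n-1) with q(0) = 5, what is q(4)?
Computing step by step:
q(0) = 5
q(1) = 4 × 5 = 20
q(2) = 4 × 20 = 80
q(3) = 4 × 80 = 320
q(4) = 4 × 320 = 1280

1280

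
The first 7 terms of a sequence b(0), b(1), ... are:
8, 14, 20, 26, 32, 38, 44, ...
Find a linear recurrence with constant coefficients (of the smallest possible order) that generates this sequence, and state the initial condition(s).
Look for the lowest-order linear relation among consecutive terms.
Observation: consecutive differences are constant (= 6).
Check at n=2: 1·14 + 6 = 20. ✓

b(n) = b(n-1) + 6, b(0) = 8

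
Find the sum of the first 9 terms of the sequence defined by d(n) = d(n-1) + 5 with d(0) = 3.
Computing the sequence terms: 3, 8, 13, 18, 23, 28, 33, 38, 43
Adding these values together:

207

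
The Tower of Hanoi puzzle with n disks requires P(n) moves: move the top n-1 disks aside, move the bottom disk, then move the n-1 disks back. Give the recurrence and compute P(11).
Moving n disks = move the top n-1 disks aside (P(n-1) moves) + move the largest disk (1 move) + move the n-1 disks back on top (P(n-1) moves), so P(n) = 2P(n-1) + 1, with P(1) = 1 (a single disk takes one move).
First terms: 1, 3, 7, 15, 31, 63, … — each is one less than a power of 2. Indeed P(n) + 1 = 2(P(n-1) + 1) with P(1) + 1 = 2, so P(n) + 1 = 2ⁿ and P(n) = 2ⁿ - 1.
Hence P(11) = 2^11 - 1 = 2048 - 1 = 2047.

P(n) = 2P(n-1) + 1, P(1) = 1; P(11) = 2047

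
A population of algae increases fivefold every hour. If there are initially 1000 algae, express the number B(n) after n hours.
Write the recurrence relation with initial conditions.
Each hour multiplies the count by 5, so the count after n hours depends only on the count after n-1 hours: B(n) = 5 × B(n-1). The starting count gives B(0) = 1000.
Unrolling n times gives the closed form B(n) = 1000 × 5ⁿ.

B(n) = 5 × B(n-1), B(0) = 1000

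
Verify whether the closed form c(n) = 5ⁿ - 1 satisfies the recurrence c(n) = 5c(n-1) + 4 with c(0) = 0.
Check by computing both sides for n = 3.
From the recurrence with c(0) = 0:
  c(0) = 0, c(1) = 4, c(2) = 24, c(3) = 124
  so the recurrence gives c(3) = 124.
From the proposed closed form c(n) = 5ⁿ - 1:
  c(3) = 124.
Both sides give 124 at n = 3, and the initial condition(s) match, so the closed form is consistent.

Yes, the closed form is correct.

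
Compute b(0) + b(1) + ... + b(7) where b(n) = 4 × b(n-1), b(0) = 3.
Computing the sequence terms: 3, 12, 48, 192, 768, 3072, 12288, 49152
Adding these values together:

65535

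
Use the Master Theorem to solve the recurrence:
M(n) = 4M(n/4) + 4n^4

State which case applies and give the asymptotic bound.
Master Theorem template: M(n) = a·M(n/b) + f(n).
Here: a=4, b=4, f(n)=4n^4
Compute log_b(a) = log_4(4) = 1.
f(n) = 4n^4 = Ω(n^(1+ε)) with ε = 3, and the regularity condition holds (a·f(n/b) = (a/b^4)·f(n) with a/b^4 = 4^-3 < 1). Case 3: M(n) = Θ(f(n)) = Θ(n^4).

Case 3: M(n) = Θ(n^4)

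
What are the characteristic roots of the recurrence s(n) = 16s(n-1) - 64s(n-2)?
Substitute s(n) = rⁿ and divide through by rⁿ⁻²: r² - 16r + 64 = 0
Factor: (r - 8)² = 0, so r = 8 (double root).
General solution: s(n) = (A + Bn)·8ⁿ

Characteristic: r² - 16r + 64 = 0, Roots: r = 8 (double root)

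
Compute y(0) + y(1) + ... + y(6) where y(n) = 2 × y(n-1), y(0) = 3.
Computing the sequence terms: 3, 6, 12, 24, 48, 96, 192
Adding these values together:

381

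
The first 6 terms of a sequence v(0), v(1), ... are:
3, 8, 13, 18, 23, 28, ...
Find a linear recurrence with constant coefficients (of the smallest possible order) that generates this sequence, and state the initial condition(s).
Look for the lowest-order linear relation among consecutive terms.
Observation: consecutive differences are constant (= 5).
Check at n=2: 1·8 + 5 = 13. ✓

v(n) = v(n-1) + 5, v(0) = 3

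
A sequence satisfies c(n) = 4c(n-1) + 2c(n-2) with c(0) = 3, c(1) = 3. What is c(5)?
Computing the sequence terms:
3, 3, 18, 78, 348, 1548

1548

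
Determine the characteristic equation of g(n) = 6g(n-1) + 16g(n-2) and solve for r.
Substitute g(n) = rⁿ and divide through by rⁿ⁻²: r² - 6r - 16 = 0
Factor: (r - 8)(r + 2) = 0, so r = 8, -2.
General solution: g(n) = A·8ⁿ + B·(-2)ⁿ

Characteristic: r² - 6r - 16 = 0, Roots: r = 8, -2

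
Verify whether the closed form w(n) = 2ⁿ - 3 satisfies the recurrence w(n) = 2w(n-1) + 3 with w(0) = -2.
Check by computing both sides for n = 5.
From the recurrence with w(0) = -2:
  w(0) = -2, w(1) = -1, w(2) = 1, w(3) = 5, w(4) = 13, w(5) = 29
  so the recurrence gives w(5) = 29.
From the proposed closed form w(n) = 2ⁿ - 3:
  w(5) = 29.
Both sides give 29 at n = 5, and the initial condition(s) match, so the closed form is consistent.

Yes, the closed form is correct.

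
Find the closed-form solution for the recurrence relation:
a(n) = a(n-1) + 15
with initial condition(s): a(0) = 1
Recurrence: a(n) = a(n-1) + 15, initial: a(0) = 1.
Each step adds 15, so a(n) = a(0) + 15n = 15n + 1.

a(n) = 15n + 1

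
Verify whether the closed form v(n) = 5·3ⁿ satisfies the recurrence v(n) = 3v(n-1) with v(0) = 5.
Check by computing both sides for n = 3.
From the recurrence with v(0) = 5:
  v(0) = 5, v(1) = 15, v(2) = 45, v(3) = 135
  so the recurrence gives v(3) = 135.
From the proposed closed form v(n) = 5·3ⁿ:
  v(3) = 135.
Both sides give 135 at n = 3, and the initial condition(s) match, so the closed form is consistent.

Yes, the closed form is correct.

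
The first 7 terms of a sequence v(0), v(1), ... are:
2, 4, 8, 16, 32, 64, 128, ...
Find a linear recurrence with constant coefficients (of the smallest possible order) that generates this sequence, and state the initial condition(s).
Look for the lowest-order linear relation among consecutive terms.
Observation: each term is 2× the previous.
Check at n=2: 2·4 = 8. ✓

v(n) = 2 × v(n-1), v(0) = 2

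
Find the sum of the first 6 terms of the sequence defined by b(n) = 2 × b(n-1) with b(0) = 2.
Computing the sequence terms: 2, 4, 8, 16, 32, 64
Adding these values together:

126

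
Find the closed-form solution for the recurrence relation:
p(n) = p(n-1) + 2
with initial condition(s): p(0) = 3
Recurrence: p(n) = p(n-1) + 2, initial: p(0) = 3.
Each step adds 2, so p(n) = p(0) + 2n = 2n + 3.

p(n) = 2n + 3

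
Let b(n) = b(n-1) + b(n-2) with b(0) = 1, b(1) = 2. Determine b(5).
Computing the sequence terms:
1, 2, 3, 5, 8, 13

13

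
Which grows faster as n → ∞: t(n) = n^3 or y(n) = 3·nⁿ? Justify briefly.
Comparing growth rates:
Growth-rate hierarchy: log n ≺ any polynomial ≺ any exponential cⁿ (c>1) ≺ n! ≺ nⁿ.
super-exponential nⁿ dominates polynomial degree 3 asymptotically.

y(n) grows faster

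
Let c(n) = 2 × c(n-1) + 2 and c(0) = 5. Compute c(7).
Computing step by step:
c(0) = 5
c(1) = 2 × 5 + 2 = 12
c(2) = 2 × 12 + 2 = 26
c(3) = 2 × 26 + 2 = 54
c(4) = 2 × 54 + 2 = 110
c(5) = 2 × 110 + 2 = 222
c(6) = 2 × 222 + 2 = 446
c(7) = 2 × 446 + 2 = 894

894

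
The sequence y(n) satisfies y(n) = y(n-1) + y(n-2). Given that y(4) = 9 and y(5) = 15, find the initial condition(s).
Work backwards using y(k) = y(k+2) - y(k+1):
y(3) = y(5) - y(4) = 15 - 9 = 6
y(2) = y(4) - y(3) = 9 - 6 = 3
y(1) = y(3) - y(2) = 6 - 3 = 3
y(0) = y(2) - y(1) = 3 - 3 = 0

y(0) = 0, y(1) = 3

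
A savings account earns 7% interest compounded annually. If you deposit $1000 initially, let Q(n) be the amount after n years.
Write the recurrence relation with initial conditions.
Each year the balance grows by 7%, i.e. is multiplied by 1 + 7/100 = 1.07, so Q(n) = 1.07 × Q(n-1). The initial deposit gives Q(0) = 1000.
Unrolling gives the closed form Q(n) = 1000 × (1.07)ⁿ.

Q(n) = 1.07 × Q(n-1), Q(0) = 1000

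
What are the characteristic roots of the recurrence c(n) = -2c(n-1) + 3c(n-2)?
Substitute c(n) = rⁿ and divide through by rⁿ⁻²: r² + 2r - 3 = 0
Factor: (r - 1)(r + 3) = 0, so r = 1, -3.
General solution: c(n) = A·1ⁿ + B·(-3)ⁿ

Characteristic: r² + 2r - 3 = 0, Roots: r = 1, -3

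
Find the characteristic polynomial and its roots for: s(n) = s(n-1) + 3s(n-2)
Substitute s(n) = rⁿ and divide through by rⁿ⁻²: r² - r - 3 = 0
Discriminant: 1² + 4·3 = 13, not a perfect square, so by the quadratic formula r = (1 ± √13)/2.
General solution: s(n) = A·r₁ⁿ + B·r₂ⁿ where r₁,r₂ = (1 ± √13)/2

Characteristic: r² - r - 3 = 0, Roots: r = (1 ± √13)/2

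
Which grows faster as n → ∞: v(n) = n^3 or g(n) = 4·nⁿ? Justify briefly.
Comparing growth rates:
Growth-rate hierarchy: log n ≺ any polynomial ≺ any exponential cⁿ (c>1) ≺ n! ≺ nⁿ.
super-exponential nⁿ dominates polynomial degree 3 asymptotically.

g(n) grows faster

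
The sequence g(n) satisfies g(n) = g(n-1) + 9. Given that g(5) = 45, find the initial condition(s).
g(5) = g(0) + 5·9, so g(0) = 45 - 45 = 0.

g(0) = 0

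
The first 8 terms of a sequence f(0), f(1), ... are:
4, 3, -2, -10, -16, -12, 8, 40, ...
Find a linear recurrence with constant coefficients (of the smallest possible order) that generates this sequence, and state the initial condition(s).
Look for the lowest-order linear relation among consecutive terms.
Observation: f(n) - 2·f(n-1) - (-2)·f(n-2) = 0 holds for the shown terms, and no order-1 relation f(n) = α·f(n-1) + β fits.
Check at n=3: 2·-2 + (-2)·3 = -10. ✓

f(n) = 2f(n-1) - 2f(n-2), f(0) = 4, f(1) = 3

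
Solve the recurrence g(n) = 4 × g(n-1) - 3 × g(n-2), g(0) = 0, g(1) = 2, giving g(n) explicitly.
Recurrence: g(n) = 4 × g(n-1) - 3 × g(n-2), initial: g(0) = 0, g(1) = 2.
Characteristic equation: r² - 4r + 3 = 0, which factors as (r - 3)(r - 1) = 0, so r = 3, 1. General solution g(n) = A·3ⁿ + B·1ⁿ. From g(0) = 0: A + B = 0. From g(1) = 2: 3A + 1B = 2. Solving gives A = 1, B = -1.

g(n) = 3ⁿ - 1ⁿ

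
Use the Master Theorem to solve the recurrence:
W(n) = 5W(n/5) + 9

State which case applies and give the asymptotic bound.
Master Theorem template: W(n) = a·W(n/b) + f(n).
Here: a=5, b=5, f(n)=9
Compute log_b(a) = log_5(5) = 1.
f(n) = 9 = O(n^(1-ε)) with ε = 1. Case 1: W(n) = Θ(n^log_b(a)) = Θ(n).

Case 1: W(n) = Θ(n)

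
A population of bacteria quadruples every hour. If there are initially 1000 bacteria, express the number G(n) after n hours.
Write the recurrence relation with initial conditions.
Each hour multiplies the count by 4, so the count after n hours depends only on the count after n-1 hours: G(n) = 4 × G(n-1). The starting count gives G(0) = 1000.
Unrolling n times gives the closed form G(n) = 1000 × 4ⁿ.

G(n) = 4 × G(n-1), G(0) = 1000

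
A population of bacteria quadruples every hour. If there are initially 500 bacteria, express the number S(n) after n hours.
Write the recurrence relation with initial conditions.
Each hour multiplies the count by 4, so the count after n hours depends only on the count after n-1 hours: S(n) = 4 × S(n-1). The starting count gives S(0) = 500.
Unrolling n times gives the closed form S(n) = 500 × 4ⁿ.

S(n) = 4 × S(n-1), S(0) = 500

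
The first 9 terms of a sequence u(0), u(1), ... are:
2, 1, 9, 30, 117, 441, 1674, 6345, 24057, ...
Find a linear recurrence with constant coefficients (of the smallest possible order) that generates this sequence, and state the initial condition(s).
Look for the lowest-order linear relation among consecutive terms.
Observation: u(n) - 3·u(n-1) - (3)·u(n-2) = 0 holds for the shown terms, and no order-1 relation u(n) = α·u(n-1) + β fits.
Check at n=3: 3·9 + (3)·1 = 30. ✓

u(n) = 3u(n-1) + 3u(n-2), u(0) = 2, u(1) = 1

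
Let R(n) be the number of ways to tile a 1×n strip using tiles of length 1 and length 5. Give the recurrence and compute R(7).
Condition on the last tile: it has length 1 (leaving a 1×(n-1) strip) or length 5 (leaving a 1×(n-5) strip), so R(n) = R(n-1) + R(n-5) (order-5 linear recurrence).
For 0 ≤ i < 5 only unit tiles fit, so R(i) = 1.
Iterating the recurrence: R(5) = 2, R(6) = 3, R(7) = 4.

R(n) = R(n-1) + R(n-5), with R(i) = 1 for 0 ≤ i < 5; R(7) = 4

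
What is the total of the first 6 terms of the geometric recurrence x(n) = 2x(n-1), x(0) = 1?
Computing the sequence terms: 1, 2, 4, 8, 16, 32
Adding these values together:

63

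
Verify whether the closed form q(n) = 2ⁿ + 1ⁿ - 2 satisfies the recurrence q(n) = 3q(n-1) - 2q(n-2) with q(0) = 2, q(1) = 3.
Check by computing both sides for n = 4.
From the recurrence with q(0) = 2, q(1) = 3:
  q(0) = 2, q(1) = 3, q(2) = 5, q(3) = 9, q(4) = 17
  so the recurrence gives q(4) = 17.
From the proposed closed form q(n) = 2ⁿ + 1ⁿ - 2:
  q(4) = 15.
The recurrence gives 17 but the closed form gives 15, so the closed form does not satisfy the recurrence.

No, the closed form is incorrect.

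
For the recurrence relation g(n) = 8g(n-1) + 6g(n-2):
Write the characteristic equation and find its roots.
Substitute g(n) = rⁿ and divide through by rⁿ⁻²: r² - 8r - 6 = 0
Discriminant: 8² + 4·6 = 88, not a perfect square, so by the quadratic formula r = (8 ± √88)/2.
General solution: g(n) = A·r₁ⁿ + B·r₂ⁿ where r₁,r₂ = (8 ± √88)/2

Characteristic: r² - 8r - 6 = 0, Roots: r = (8 ± √88)/2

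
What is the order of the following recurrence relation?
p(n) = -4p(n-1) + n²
The order is the largest lag k for which p(n-k) appears. Here the deepest term is p(n-1) (the n² term is non-homogeneous and does not affect the order), so the order is 1.

Order 1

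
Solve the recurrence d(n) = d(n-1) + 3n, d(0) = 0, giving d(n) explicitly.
Recurrence: d(n) = d(n-1) + 3n, initial: d(0) = 0.
Telescoping: d(n) = d(0) + 3·Σᵢ₌₁ⁿ i = 0 + 3·n(n+1)/2.

d(n) = 3·n(n+1)/2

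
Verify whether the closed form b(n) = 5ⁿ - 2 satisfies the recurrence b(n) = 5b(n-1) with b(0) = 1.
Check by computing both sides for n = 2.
From the recurrence with b(0) = 1:
  b(0) = 1, b(1) = 5, b(2) = 25
  so the recurrence gives b(2) = 25.
From the proposed closed form b(n) = 5ⁿ - 2:
  b(2) = 23.
The recurrence gives 25 but the closed form gives 23, so the closed form does not satisfy the recurrence.

No, the closed form is incorrect.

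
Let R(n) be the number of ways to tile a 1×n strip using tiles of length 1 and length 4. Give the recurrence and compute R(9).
Condition on the last tile: it has length 1 (leaving a 1×(n-1) strip) or length 4 (leaving a 1×(n-4) strip), so R(n) = R(n-1) + R(n-4) (order-4 linear recurrence).
For 0 ≤ i < 4 only unit tiles fit, so R(i) = 1.
Iterating the recurrence: R(4) = 2, R(5) = 3, R(6) = 4, R(7) = 5, R(8) = 7, R(9) = 10.

R(n) = R(n-1) + R(n-4), with R(i) = 1 for 0 ≤ i < 4; R(9) = 10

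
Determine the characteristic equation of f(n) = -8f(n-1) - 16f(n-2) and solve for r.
Substitute f(n) = rⁿ and divide through by rⁿ⁻²: r² + 8r + 16 = 0
Factor: (r + 4)² = 0, so r = -4 (double root).
General solution: f(n) = (A + Bn)·(-4)ⁿ

Characteristic: r² + 8r + 16 = 0, Roots: r = -4 (double root)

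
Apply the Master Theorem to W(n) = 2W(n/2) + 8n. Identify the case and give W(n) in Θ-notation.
Master Theorem template: W(n) = a·W(n/b) + f(n).
Here: a=2, b=2, f(n)=8n
Compute log_b(a) = log_2(2) = 1.
f(n) = 8n = Θ(n). Case 2: W(n) = Θ(n log n).

Case 2: W(n) = Θ(n log n)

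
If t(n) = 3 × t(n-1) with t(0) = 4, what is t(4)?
Computing step by step:
t(0) = 4
t(1) = 3 × 4 = 12
t(2) = 3 × 12 = 36
t(3) = 3 × 36 = 108
t(4) = 3 × 108 = 324

324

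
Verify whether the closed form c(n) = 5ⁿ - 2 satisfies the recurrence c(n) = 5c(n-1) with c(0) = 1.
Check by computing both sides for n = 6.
From the recurrence with c(0) = 1:
  c(0) = 1, c(1) = 5, c(2) = 25, c(3) = 125, c(4) = 625, c(5) = 3125, c(6) = 15625
  so the recurrence gives c(6) = 15625.
From the proposed closed form c(n) = 5ⁿ - 2:
  c(6) = 15623.
The recurrence gives 15625 but the closed form gives 15623, so the closed form does not satisfy the recurrence.

No, the closed form is incorrect.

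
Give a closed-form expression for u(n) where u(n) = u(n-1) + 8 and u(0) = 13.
Recurrence: u(n) = u(n-1) + 8, initial: u(0) = 13.
Each step adds 8, so u(n) = u(0) + 8n = 8n + 13.

u(n) = 8n + 13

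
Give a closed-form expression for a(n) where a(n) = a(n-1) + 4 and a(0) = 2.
Recurrence: a(n) = a(n-1) + 4, initial: a(0) = 2.
Each step adds 4, so a(n) = a(0) + 4n = 4n + 2.

a(n) = 4n + 2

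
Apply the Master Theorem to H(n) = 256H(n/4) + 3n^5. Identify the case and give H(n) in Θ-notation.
Master Theorem template: H(n) = a·H(n/b) + f(n).
Here: a=256, b=4, f(n)=3n^5
Compute log_b(a) = log_4(256) = 4.
f(n) = 3n^5 = Ω(n^(4+ε)) with ε = 1, and the regularity condition holds (a·f(n/b) = (a/b^5)·f(n) with a/b^5 = 4^-1 < 1). Case 3: H(n) = Θ(f(n)) = Θ(n^5).

Case 3: H(n) = Θ(n^5)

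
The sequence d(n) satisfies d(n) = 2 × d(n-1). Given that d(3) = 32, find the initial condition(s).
In general d(n) = 2ⁿ · d(0). At n = 3: d(0) = d(3) / 2^3 = 32 / 8 = 4.

d(0) = 4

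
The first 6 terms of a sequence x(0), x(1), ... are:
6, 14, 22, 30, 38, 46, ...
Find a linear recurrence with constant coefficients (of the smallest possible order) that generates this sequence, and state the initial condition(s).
Look for the lowest-order linear relation among consecutive terms.
Observation: consecutive differences are constant (= 8).
Check at n=2: 1·14 + 8 = 22. ✓

x(n) = x(n-1) + 8, x(0) = 6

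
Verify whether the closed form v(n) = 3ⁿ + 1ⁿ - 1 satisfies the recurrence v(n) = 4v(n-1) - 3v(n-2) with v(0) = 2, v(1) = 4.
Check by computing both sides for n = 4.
From the recurrence with v(0) = 2, v(1) = 4:
  v(0) = 2, v(1) = 4, v(2) = 10, v(3) = 28, v(4) = 82
  so the recurrence gives v(4) = 82.
From the proposed closed form v(n) = 3ⁿ + 1ⁿ - 1:
  v(4) = 81.
The recurrence gives 82 but the closed form gives 81, so the closed form does not satisfy the recurrence.

No, the closed form is incorrect.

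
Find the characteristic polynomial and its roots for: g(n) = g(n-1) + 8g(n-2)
Substitute g(n) = rⁿ and divide through by rⁿ⁻²: r² - r - 8 = 0
Discriminant: 1² + 4·8 = 33, not a perfect square, so by the quadratic formula r = (1 ± √33)/2.
General solution: g(n) = A·r₁ⁿ + B·r₂ⁿ where r₁,r₂ = (1 ± √33)/2

Characteristic: r² - r - 8 = 0, Roots: r = (1 ± √33)/2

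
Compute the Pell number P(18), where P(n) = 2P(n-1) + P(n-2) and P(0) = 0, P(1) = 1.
Computing the sequence terms:
0, 1, 2, 5, 12, 29, 70, 169, 408, 985, 2378, 5741, 13860, 33461, 80782, 195025, 470832, 1136689, 2744210

2744210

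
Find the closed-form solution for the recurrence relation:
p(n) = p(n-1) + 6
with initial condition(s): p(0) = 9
Recurrence: p(n) = p(n-1) + 6, initial: p(0) = 9.
Each step adds 6, so p(n) = p(0) + 6n = 6n + 9.

p(n) = 6n + 9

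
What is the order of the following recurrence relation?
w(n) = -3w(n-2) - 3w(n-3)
The order is the largest lag k for which w(n-k) appears. Here the deepest term is w(n-3), so the order is 3.

Order 3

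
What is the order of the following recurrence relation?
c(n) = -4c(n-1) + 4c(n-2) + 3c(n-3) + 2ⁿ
The order is the largest lag k for which c(n-k) appears. Here the deepest term is c(n-3) (the 2ⁿ term is non-homogeneous and does not affect the order), so the order is 3.

Order 3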